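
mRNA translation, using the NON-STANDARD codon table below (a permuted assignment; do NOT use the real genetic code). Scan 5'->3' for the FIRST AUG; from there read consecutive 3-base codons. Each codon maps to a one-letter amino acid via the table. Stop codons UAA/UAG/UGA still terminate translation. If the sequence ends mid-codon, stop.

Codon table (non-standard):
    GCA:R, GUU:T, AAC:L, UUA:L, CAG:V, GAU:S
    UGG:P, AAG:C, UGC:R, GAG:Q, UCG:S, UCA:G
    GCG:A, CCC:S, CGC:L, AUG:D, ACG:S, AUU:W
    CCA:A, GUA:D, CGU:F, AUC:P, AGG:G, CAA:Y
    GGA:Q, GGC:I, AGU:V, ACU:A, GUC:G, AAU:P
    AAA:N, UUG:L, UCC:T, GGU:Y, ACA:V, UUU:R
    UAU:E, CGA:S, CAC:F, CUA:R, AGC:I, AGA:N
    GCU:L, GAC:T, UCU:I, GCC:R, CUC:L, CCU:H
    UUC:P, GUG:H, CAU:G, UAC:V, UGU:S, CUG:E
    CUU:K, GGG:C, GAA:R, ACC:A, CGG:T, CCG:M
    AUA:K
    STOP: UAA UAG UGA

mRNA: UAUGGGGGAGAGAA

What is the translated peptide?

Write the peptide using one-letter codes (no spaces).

start AUG at pos 1
pos 1: AUG -> D; peptide=D
pos 4: GGG -> C; peptide=DC
pos 7: GAG -> Q; peptide=DCQ
pos 10: AGA -> N; peptide=DCQN
pos 13: only 1 nt remain (<3), stop (end of mRNA)

Answer: DCQN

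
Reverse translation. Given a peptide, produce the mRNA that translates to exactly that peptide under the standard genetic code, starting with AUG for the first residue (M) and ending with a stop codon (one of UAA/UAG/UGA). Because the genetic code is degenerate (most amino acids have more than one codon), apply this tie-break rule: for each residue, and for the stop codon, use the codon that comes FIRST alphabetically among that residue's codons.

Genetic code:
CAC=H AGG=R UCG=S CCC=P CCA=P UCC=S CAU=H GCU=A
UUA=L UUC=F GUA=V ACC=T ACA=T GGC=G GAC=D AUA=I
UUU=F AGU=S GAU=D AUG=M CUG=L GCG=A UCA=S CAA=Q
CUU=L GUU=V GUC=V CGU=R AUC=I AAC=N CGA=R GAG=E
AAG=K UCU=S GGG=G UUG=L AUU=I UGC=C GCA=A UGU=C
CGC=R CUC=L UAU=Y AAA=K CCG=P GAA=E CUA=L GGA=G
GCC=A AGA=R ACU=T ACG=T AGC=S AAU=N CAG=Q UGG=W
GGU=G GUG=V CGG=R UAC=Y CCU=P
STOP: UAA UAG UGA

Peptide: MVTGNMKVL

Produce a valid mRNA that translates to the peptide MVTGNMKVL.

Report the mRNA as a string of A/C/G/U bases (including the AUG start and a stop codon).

Answer: mRNA: AUGGUAACAGGAAACAUGAAAGUACUAUAA

Derivation:
residue 1: M -> AUG (start codon)
residue 2: V codons sorted = GUA,GUC,GUG,GUU -> pick first = GUA
residue 3: T codons sorted = ACA,ACC,ACG,ACU -> pick first = ACA
residue 4: G codons sorted = GGA,GGC,GGG,GGU -> pick first = GGA
residue 5: N codons sorted = AAC,AAU -> pick first = AAC
residue 6: M -> AUG (only codon)
residue 7: K codons sorted = AAA,AAG -> pick first = AAA
residue 8: V codons sorted = GUA,GUC,GUG,GUU -> pick first = GUA
residue 9: L codons sorted = CUA,CUC,CUG,CUU,UUA,UUG -> pick first = CUA
terminator: stop codons sorted = UAA,UAG,UGA -> pick first = UAA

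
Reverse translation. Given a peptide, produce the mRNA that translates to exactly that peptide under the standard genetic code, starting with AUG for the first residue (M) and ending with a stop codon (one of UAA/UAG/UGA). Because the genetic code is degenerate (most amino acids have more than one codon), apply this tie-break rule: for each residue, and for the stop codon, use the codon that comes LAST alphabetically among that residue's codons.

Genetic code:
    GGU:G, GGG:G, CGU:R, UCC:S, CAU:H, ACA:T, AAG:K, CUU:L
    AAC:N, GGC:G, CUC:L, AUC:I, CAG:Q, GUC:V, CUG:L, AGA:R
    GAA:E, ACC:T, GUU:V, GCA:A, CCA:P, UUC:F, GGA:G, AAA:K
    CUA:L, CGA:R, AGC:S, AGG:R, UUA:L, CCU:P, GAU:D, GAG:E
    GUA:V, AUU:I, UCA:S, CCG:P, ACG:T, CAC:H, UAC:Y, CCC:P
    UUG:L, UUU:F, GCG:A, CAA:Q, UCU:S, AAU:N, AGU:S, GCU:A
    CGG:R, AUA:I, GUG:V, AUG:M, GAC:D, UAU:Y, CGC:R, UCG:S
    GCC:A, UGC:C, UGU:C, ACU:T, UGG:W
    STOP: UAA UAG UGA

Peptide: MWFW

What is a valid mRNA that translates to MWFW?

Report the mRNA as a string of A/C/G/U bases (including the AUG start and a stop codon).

residue 1: M -> AUG (start codon)
residue 2: W -> UGG (only codon)
residue 3: F codons sorted = UUC,UUU -> pick last = UUU
residue 4: W -> UGG (only codon)
terminator: stop codons sorted = UAA,UAG,UGA -> pick last = UGA

Answer: mRNA: AUGUGGUUUUGGUGA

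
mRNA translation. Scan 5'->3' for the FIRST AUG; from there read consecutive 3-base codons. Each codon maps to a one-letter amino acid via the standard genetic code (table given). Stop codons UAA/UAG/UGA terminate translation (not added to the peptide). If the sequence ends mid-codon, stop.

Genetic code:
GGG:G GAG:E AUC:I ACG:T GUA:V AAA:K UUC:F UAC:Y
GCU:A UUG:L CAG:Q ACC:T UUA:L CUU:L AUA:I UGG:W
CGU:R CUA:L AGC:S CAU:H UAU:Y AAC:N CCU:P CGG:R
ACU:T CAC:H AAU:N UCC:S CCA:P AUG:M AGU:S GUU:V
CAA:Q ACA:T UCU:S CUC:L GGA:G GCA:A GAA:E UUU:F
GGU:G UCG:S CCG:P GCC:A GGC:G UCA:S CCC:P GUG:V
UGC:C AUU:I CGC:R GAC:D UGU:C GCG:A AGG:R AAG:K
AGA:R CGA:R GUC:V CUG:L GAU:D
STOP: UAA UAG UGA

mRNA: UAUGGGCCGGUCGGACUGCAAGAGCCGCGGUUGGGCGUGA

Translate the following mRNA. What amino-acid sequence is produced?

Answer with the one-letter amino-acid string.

Answer: MGRSDCKSRGWA

Derivation:
start AUG at pos 1
pos 1: AUG -> M; peptide=M
pos 4: GGC -> G; peptide=MG
pos 7: CGG -> R; peptide=MGR
pos 10: UCG -> S; peptide=MGRS
pos 13: GAC -> D; peptide=MGRSD
pos 16: UGC -> C; peptide=MGRSDC
pos 19: AAG -> K; peptide=MGRSDCK
pos 22: AGC -> S; peptide=MGRSDCKS
pos 25: CGC -> R; peptide=MGRSDCKSR
pos 28: GGU -> G; peptide=MGRSDCKSRG
pos 31: UGG -> W; peptide=MGRSDCKSRGW
pos 34: GCG -> A; peptide=MGRSDCKSRGWA
pos 37: UGA -> STOP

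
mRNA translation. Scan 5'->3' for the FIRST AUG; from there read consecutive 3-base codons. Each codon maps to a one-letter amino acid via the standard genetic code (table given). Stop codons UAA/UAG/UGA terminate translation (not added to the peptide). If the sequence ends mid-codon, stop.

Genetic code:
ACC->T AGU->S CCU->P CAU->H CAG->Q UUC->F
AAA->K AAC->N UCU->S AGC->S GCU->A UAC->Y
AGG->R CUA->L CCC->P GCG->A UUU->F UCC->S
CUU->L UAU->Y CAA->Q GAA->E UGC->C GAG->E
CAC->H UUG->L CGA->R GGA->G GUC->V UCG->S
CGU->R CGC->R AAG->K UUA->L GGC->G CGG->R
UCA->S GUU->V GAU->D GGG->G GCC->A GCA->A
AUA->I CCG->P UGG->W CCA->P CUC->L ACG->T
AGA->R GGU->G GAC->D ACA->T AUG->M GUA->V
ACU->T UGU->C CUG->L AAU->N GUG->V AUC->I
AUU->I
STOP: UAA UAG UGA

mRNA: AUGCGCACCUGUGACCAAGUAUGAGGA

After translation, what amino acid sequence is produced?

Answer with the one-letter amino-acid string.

Answer: MRTCDQV

Derivation:
start AUG at pos 0
pos 0: AUG -> M; peptide=M
pos 3: CGC -> R; peptide=MR
pos 6: ACC -> T; peptide=MRT
pos 9: UGU -> C; peptide=MRTC
pos 12: GAC -> D; peptide=MRTCD
pos 15: CAA -> Q; peptide=MRTCDQ
pos 18: GUA -> V; peptide=MRTCDQV
pos 21: UGA -> STOP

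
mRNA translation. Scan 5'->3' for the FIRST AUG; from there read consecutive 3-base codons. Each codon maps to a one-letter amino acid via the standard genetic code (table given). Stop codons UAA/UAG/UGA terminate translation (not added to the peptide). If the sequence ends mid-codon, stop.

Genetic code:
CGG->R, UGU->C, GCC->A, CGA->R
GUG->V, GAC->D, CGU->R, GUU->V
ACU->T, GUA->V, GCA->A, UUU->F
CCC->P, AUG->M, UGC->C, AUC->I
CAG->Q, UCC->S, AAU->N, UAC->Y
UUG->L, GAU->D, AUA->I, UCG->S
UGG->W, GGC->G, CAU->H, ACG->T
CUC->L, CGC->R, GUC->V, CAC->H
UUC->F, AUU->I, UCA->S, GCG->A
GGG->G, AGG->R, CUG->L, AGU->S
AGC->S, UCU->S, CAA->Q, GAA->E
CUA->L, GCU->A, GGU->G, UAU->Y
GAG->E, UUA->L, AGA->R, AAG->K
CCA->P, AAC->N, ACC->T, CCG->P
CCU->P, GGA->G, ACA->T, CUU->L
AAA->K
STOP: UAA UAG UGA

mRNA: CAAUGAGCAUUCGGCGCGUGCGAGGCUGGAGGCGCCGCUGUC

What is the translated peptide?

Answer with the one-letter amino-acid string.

start AUG at pos 2
pos 2: AUG -> M; peptide=M
pos 5: AGC -> S; peptide=MS
pos 8: AUU -> I; peptide=MSI
pos 11: CGG -> R; peptide=MSIR
pos 14: CGC -> R; peptide=MSIRR
pos 17: GUG -> V; peptide=MSIRRV
pos 20: CGA -> R; peptide=MSIRRVR
pos 23: GGC -> G; peptide=MSIRRVRG
pos 26: UGG -> W; peptide=MSIRRVRGW
pos 29: AGG -> R; peptide=MSIRRVRGWR
pos 32: CGC -> R; peptide=MSIRRVRGWRR
pos 35: CGC -> R; peptide=MSIRRVRGWRRR
pos 38: UGU -> C; peptide=MSIRRVRGWRRRC
pos 41: only 1 nt remain (<3), stop (end of mRNA)

Answer: MSIRRVRGWRRRC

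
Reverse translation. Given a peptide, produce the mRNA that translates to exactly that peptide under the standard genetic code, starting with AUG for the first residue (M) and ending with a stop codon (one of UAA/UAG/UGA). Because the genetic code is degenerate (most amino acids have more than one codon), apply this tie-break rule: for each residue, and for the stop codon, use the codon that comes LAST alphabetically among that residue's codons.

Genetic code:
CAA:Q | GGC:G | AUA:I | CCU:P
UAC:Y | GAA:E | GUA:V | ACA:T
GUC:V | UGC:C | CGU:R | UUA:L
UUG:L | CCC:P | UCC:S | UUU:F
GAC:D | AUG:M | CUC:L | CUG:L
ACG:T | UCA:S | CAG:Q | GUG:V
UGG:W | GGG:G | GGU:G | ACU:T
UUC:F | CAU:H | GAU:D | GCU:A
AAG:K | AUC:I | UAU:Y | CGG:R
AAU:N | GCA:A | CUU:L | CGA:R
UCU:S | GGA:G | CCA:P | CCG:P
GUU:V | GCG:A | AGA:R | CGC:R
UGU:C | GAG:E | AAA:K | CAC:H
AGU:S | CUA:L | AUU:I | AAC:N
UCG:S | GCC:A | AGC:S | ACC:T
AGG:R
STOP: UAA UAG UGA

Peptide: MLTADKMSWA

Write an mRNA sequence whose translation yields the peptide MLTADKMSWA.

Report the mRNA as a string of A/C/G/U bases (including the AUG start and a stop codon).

residue 1: M -> AUG (start codon)
residue 2: L codons sorted = CUA,CUC,CUG,CUU,UUA,UUG -> pick last = UUG
residue 3: T codons sorted = ACA,ACC,ACG,ACU -> pick last = ACU
residue 4: A codons sorted = GCA,GCC,GCG,GCU -> pick last = GCU
residue 5: D codons sorted = GAC,GAU -> pick last = GAU
residue 6: K codons sorted = AAA,AAG -> pick last = AAG
residue 7: M -> AUG (only codon)
residue 8: S codons sorted = AGC,AGU,UCA,UCC,UCG,UCU -> pick last = UCU
residue 9: W -> UGG (only codon)
residue 10: A codons sorted = GCA,GCC,GCG,GCU -> pick last = GCU
terminator: stop codons sorted = UAA,UAG,UGA -> pick last = UGA

Answer: mRNA: AUGUUGACUGCUGAUAAGAUGUCUUGGGCUUGA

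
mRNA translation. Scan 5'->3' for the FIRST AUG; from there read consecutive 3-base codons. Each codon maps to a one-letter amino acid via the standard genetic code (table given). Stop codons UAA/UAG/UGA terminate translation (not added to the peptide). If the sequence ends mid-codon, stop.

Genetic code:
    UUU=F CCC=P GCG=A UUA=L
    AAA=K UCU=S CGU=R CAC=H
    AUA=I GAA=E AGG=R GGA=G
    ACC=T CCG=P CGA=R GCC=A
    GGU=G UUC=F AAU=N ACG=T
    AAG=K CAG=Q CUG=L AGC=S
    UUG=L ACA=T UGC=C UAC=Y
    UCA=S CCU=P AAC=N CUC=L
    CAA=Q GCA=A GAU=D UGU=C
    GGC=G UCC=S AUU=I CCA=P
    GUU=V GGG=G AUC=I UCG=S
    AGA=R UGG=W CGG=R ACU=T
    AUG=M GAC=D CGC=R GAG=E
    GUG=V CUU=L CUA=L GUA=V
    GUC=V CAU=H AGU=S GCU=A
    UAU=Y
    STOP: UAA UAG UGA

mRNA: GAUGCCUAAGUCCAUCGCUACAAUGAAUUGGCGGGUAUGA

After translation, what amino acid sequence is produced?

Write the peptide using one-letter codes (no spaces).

start AUG at pos 1
pos 1: AUG -> M; peptide=M
pos 4: CCU -> P; peptide=MP
pos 7: AAG -> K; peptide=MPK
pos 10: UCC -> S; peptide=MPKS
pos 13: AUC -> I; peptide=MPKSI
pos 16: GCU -> A; peptide=MPKSIA
pos 19: ACA -> T; peptide=MPKSIAT
pos 22: AUG -> M; peptide=MPKSIATM
pos 25: AAU -> N; peptide=MPKSIATMN
pos 28: UGG -> W; peptide=MPKSIATMNW
pos 31: CGG -> R; peptide=MPKSIATMNWR
pos 34: GUA -> V; peptide=MPKSIATMNWRV
pos 37: UGA -> STOP

Answer: MPKSIATMNWRV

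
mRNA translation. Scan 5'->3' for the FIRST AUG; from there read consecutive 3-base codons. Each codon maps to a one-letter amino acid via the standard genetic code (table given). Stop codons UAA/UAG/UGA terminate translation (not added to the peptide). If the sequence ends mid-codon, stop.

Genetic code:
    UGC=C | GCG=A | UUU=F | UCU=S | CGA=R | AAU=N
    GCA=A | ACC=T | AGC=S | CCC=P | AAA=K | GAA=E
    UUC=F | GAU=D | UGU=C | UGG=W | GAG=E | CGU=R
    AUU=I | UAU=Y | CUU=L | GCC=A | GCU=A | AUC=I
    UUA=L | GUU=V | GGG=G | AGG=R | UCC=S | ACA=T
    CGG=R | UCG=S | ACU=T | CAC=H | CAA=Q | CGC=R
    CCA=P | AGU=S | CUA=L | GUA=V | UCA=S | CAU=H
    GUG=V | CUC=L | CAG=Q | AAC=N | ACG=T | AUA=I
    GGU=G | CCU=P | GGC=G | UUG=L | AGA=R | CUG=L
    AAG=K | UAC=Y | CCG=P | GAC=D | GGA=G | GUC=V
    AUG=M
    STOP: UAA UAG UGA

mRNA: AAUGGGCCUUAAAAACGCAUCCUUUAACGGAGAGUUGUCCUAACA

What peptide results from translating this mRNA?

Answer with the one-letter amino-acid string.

start AUG at pos 1
pos 1: AUG -> M; peptide=M
pos 4: GGC -> G; peptide=MG
pos 7: CUU -> L; peptide=MGL
pos 10: AAA -> K; peptide=MGLK
pos 13: AAC -> N; peptide=MGLKN
pos 16: GCA -> A; peptide=MGLKNA
pos 19: UCC -> S; peptide=MGLKNAS
pos 22: UUU -> F; peptide=MGLKNASF
pos 25: AAC -> N; peptide=MGLKNASFN
pos 28: GGA -> G; peptide=MGLKNASFNG
pos 31: GAG -> E; peptide=MGLKNASFNGE
pos 34: UUG -> L; peptide=MGLKNASFNGEL
pos 37: UCC -> S; peptide=MGLKNASFNGELS
pos 40: UAA -> STOP

Answer: MGLKNASFNGELS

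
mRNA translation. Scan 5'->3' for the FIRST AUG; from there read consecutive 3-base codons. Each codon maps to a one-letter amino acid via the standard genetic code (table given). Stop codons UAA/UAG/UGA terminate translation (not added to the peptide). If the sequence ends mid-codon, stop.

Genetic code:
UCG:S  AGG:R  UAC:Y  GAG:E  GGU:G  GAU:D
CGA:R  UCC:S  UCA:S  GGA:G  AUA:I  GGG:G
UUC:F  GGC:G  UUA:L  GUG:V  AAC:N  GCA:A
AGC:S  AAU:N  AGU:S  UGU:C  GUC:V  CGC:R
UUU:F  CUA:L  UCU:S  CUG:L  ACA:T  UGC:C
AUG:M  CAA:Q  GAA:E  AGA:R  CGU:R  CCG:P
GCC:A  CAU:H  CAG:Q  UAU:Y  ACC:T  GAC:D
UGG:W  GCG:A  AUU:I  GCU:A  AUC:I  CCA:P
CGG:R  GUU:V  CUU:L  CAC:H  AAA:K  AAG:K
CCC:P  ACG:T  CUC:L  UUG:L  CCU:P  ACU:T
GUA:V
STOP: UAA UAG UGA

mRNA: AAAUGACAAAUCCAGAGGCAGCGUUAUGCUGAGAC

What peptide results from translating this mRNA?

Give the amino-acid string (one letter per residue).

Answer: MTNPEAALC

Derivation:
start AUG at pos 2
pos 2: AUG -> M; peptide=M
pos 5: ACA -> T; peptide=MT
pos 8: AAU -> N; peptide=MTN
pos 11: CCA -> P; peptide=MTNP
pos 14: GAG -> E; peptide=MTNPE
pos 17: GCA -> A; peptide=MTNPEA
pos 20: GCG -> A; peptide=MTNPEAA
pos 23: UUA -> L; peptide=MTNPEAAL
pos 26: UGC -> C; peptide=MTNPEAALC
pos 29: UGA -> STOP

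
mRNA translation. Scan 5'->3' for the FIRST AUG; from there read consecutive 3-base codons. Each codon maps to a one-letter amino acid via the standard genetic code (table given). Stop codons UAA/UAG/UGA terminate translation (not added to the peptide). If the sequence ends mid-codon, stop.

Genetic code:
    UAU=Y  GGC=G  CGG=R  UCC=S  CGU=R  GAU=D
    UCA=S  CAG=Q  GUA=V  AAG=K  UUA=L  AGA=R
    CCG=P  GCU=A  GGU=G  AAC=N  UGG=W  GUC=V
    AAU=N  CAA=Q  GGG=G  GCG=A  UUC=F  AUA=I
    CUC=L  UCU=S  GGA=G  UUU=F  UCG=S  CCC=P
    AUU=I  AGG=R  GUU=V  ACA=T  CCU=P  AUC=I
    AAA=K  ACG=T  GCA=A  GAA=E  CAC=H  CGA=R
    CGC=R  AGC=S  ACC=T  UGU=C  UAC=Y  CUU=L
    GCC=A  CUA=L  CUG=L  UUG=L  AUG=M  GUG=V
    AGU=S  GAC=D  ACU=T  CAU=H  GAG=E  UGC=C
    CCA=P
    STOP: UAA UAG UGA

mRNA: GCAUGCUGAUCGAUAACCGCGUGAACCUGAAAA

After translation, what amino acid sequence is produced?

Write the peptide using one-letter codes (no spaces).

Answer: MLIDNRVNLK

Derivation:
start AUG at pos 2
pos 2: AUG -> M; peptide=M
pos 5: CUG -> L; peptide=ML
pos 8: AUC -> I; peptide=MLI
pos 11: GAU -> D; peptide=MLID
pos 14: AAC -> N; peptide=MLIDN
pos 17: CGC -> R; peptide=MLIDNR
pos 20: GUG -> V; peptide=MLIDNRV
pos 23: AAC -> N; peptide=MLIDNRVN
pos 26: CUG -> L; peptide=MLIDNRVNL
pos 29: AAA -> K; peptide=MLIDNRVNLK
pos 32: only 1 nt remain (<3), stop (end of mRNA)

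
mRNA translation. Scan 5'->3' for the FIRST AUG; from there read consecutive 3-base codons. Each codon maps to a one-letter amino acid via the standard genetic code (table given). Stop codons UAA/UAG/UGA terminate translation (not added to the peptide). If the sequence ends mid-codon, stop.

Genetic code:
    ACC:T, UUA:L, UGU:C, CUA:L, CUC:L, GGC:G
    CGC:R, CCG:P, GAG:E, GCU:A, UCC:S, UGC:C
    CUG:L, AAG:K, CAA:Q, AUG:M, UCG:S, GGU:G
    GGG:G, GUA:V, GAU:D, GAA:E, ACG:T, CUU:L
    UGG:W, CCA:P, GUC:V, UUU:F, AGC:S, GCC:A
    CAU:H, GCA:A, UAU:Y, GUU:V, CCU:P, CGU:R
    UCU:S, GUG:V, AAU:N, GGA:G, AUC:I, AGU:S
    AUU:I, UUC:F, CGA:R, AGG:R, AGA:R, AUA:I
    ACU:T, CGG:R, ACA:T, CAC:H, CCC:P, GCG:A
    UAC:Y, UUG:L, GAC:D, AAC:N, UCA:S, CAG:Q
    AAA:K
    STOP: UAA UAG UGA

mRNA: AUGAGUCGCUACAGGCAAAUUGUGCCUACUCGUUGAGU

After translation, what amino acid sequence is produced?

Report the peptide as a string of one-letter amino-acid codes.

Answer: MSRYRQIVPTR

Derivation:
start AUG at pos 0
pos 0: AUG -> M; peptide=M
pos 3: AGU -> S; peptide=MS
pos 6: CGC -> R; peptide=MSR
pos 9: UAC -> Y; peptide=MSRY
pos 12: AGG -> R; peptide=MSRYR
pos 15: CAA -> Q; peptide=MSRYRQ
pos 18: AUU -> I; peptide=MSRYRQI
pos 21: GUG -> V; peptide=MSRYRQIV
pos 24: CCU -> P; peptide=MSRYRQIVP
pos 27: ACU -> T; peptide=MSRYRQIVPT
pos 30: CGU -> R; peptide=MSRYRQIVPTR
pos 33: UGA -> STOP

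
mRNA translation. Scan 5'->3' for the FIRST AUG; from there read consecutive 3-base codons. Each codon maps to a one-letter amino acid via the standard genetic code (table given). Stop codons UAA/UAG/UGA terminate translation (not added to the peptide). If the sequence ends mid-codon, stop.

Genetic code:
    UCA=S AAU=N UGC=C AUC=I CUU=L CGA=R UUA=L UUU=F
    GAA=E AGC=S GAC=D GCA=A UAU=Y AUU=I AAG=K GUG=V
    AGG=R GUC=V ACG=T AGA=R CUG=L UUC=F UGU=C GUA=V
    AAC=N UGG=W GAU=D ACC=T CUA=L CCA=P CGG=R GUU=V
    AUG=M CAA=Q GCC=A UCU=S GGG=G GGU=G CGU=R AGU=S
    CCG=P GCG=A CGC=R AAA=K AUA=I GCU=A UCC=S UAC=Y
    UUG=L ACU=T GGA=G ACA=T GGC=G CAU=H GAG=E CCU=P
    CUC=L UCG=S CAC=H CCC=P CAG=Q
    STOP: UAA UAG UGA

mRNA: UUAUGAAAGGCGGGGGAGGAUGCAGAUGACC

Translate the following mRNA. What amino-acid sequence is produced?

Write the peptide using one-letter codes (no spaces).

Answer: MKGGGGCR

Derivation:
start AUG at pos 2
pos 2: AUG -> M; peptide=M
pos 5: AAA -> K; peptide=MK
pos 8: GGC -> G; peptide=MKG
pos 11: GGG -> G; peptide=MKGG
pos 14: GGA -> G; peptide=MKGGG
pos 17: GGA -> G; peptide=MKGGGG
pos 20: UGC -> C; peptide=MKGGGGC
pos 23: AGA -> R; peptide=MKGGGGCR
pos 26: UGA -> STOP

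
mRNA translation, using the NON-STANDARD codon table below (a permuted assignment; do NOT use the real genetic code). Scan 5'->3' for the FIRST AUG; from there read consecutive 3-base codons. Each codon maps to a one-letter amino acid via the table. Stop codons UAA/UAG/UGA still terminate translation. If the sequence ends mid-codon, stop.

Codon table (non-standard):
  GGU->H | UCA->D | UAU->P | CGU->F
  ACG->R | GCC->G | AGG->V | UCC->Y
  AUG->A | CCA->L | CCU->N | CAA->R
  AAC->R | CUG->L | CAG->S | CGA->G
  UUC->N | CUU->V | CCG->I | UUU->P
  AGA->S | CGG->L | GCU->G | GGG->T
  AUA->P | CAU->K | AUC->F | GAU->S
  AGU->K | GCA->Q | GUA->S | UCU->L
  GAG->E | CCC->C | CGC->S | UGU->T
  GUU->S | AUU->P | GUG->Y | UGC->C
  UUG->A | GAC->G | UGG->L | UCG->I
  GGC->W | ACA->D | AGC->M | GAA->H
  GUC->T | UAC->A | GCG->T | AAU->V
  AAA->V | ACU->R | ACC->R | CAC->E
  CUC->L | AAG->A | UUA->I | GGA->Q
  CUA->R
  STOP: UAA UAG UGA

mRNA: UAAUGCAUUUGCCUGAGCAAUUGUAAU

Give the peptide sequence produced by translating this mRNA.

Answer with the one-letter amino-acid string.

Answer: AKANERA

Derivation:
start AUG at pos 2
pos 2: AUG -> A; peptide=A
pos 5: CAU -> K; peptide=AK
pos 8: UUG -> A; peptide=AKA
pos 11: CCU -> N; peptide=AKAN
pos 14: GAG -> E; peptide=AKANE
pos 17: CAA -> R; peptide=AKANER
pos 20: UUG -> A; peptide=AKANERA
pos 23: UAA -> STOP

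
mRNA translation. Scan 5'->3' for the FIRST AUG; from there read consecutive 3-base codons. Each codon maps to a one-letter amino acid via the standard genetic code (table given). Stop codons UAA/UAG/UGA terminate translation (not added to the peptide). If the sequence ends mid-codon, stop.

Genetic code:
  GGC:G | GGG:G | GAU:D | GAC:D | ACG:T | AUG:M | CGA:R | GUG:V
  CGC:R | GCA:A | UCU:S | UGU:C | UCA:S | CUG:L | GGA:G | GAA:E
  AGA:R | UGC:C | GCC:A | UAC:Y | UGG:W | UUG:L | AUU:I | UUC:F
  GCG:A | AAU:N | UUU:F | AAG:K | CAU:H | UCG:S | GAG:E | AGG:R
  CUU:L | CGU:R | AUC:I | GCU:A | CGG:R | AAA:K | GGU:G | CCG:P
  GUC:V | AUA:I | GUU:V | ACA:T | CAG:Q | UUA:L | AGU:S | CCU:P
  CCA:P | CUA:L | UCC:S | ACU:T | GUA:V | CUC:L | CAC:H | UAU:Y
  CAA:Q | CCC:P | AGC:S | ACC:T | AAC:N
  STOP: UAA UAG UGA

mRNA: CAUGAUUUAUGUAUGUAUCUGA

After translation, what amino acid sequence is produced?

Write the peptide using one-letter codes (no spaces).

start AUG at pos 1
pos 1: AUG -> M; peptide=M
pos 4: AUU -> I; peptide=MI
pos 7: UAU -> Y; peptide=MIY
pos 10: GUA -> V; peptide=MIYV
pos 13: UGU -> C; peptide=MIYVC
pos 16: AUC -> I; peptide=MIYVCI
pos 19: UGA -> STOP

Answer: MIYVCI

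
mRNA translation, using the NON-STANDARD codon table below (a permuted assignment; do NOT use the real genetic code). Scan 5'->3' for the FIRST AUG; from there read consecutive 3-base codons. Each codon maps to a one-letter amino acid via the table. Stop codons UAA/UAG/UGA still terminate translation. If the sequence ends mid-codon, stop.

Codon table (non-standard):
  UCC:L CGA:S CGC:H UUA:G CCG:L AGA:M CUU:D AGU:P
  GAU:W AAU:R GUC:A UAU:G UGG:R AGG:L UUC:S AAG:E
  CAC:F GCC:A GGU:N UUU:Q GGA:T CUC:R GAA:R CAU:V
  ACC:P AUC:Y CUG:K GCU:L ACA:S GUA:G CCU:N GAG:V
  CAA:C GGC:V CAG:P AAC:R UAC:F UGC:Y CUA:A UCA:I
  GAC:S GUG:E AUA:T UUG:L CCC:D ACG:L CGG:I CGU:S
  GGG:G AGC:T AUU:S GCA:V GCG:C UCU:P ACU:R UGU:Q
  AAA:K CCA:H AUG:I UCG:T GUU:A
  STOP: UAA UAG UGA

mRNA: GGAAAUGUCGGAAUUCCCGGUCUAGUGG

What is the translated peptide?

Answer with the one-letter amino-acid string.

start AUG at pos 4
pos 4: AUG -> I; peptide=I
pos 7: UCG -> T; peptide=IT
pos 10: GAA -> R; peptide=ITR
pos 13: UUC -> S; peptide=ITRS
pos 16: CCG -> L; peptide=ITRSL
pos 19: GUC -> A; peptide=ITRSLA
pos 22: UAG -> STOP

Answer: ITRSLA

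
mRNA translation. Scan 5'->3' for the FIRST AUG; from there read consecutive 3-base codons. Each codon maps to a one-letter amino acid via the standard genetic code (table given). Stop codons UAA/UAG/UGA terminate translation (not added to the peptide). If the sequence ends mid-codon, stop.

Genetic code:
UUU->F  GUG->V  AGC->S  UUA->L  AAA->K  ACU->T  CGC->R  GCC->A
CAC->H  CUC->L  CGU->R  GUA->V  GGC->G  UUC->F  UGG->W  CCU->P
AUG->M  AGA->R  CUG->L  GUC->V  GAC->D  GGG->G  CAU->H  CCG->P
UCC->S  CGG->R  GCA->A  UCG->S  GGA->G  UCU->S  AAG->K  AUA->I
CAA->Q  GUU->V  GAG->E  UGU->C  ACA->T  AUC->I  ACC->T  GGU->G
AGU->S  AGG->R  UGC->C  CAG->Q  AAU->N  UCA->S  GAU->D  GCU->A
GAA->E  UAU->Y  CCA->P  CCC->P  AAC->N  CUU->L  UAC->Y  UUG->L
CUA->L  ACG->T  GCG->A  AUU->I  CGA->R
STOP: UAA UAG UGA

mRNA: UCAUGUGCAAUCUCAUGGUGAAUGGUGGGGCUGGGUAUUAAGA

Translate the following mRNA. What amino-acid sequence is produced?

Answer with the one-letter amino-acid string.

Answer: MCNLMVNGGAGY

Derivation:
start AUG at pos 2
pos 2: AUG -> M; peptide=M
pos 5: UGC -> C; peptide=MC
pos 8: AAU -> N; peptide=MCN
pos 11: CUC -> L; peptide=MCNL
pos 14: AUG -> M; peptide=MCNLM
pos 17: GUG -> V; peptide=MCNLMV
pos 20: AAU -> N; peptide=MCNLMVN
pos 23: GGU -> G; peptide=MCNLMVNG
pos 26: GGG -> G; peptide=MCNLMVNGG
pos 29: GCU -> A; peptide=MCNLMVNGGA
pos 32: GGG -> G; peptide=MCNLMVNGGAG
pos 35: UAU -> Y; peptide=MCNLMVNGGAGY
pos 38: UAA -> STOP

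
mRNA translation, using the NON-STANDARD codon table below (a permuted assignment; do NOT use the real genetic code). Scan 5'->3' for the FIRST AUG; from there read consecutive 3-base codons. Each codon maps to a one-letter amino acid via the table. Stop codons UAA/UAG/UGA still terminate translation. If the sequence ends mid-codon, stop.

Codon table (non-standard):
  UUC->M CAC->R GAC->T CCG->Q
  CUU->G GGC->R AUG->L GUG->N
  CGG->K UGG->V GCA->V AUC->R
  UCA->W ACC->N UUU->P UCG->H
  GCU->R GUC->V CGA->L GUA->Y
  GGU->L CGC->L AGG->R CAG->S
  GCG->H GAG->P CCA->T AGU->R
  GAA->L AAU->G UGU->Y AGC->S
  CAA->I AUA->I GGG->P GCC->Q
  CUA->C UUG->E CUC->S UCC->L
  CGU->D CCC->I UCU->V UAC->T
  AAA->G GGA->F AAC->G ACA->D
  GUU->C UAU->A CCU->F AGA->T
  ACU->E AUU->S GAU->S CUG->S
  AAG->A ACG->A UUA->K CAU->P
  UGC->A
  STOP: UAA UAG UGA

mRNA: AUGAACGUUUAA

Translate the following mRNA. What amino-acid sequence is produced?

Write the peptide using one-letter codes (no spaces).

Answer: LGC

Derivation:
start AUG at pos 0
pos 0: AUG -> L; peptide=L
pos 3: AAC -> G; peptide=LG
pos 6: GUU -> C; peptide=LGC
pos 9: UAA -> STOP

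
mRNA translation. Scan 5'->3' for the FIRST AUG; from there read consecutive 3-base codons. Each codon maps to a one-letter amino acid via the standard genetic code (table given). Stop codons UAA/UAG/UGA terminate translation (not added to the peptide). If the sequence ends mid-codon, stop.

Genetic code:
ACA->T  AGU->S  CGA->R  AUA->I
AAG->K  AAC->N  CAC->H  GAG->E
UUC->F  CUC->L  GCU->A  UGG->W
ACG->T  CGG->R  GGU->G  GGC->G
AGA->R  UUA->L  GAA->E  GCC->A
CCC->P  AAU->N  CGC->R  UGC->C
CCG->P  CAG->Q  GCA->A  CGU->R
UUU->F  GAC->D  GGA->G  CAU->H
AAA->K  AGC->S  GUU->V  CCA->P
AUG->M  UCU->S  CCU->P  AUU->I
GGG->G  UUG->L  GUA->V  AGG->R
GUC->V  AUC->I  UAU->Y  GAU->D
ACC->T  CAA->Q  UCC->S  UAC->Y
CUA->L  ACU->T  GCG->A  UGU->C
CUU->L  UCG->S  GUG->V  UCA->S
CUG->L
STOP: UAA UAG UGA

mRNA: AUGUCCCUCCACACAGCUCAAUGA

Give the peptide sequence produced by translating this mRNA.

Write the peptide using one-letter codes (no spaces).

Answer: MSLHTAQ

Derivation:
start AUG at pos 0
pos 0: AUG -> M; peptide=M
pos 3: UCC -> S; peptide=MS
pos 6: CUC -> L; peptide=MSL
pos 9: CAC -> H; peptide=MSLH
pos 12: ACA -> T; peptide=MSLHT
pos 15: GCU -> A; peptide=MSLHTA
pos 18: CAA -> Q; peptide=MSLHTAQ
pos 21: UGA -> STOP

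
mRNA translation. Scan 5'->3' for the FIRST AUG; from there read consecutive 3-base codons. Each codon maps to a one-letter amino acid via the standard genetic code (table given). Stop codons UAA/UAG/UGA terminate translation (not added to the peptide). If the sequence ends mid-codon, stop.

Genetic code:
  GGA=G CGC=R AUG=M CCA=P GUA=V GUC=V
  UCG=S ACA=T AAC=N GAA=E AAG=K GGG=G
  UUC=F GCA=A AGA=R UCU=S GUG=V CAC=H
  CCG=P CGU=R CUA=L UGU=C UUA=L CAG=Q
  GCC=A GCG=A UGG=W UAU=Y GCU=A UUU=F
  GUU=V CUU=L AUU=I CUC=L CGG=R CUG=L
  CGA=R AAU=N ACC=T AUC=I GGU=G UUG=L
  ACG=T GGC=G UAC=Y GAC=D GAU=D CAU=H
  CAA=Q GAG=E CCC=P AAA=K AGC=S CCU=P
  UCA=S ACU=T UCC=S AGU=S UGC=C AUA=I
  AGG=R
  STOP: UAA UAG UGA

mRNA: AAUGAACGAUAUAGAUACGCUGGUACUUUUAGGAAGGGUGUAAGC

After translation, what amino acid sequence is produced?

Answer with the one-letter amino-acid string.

start AUG at pos 1
pos 1: AUG -> M; peptide=M
pos 4: AAC -> N; peptide=MN
pos 7: GAU -> D; peptide=MND
pos 10: AUA -> I; peptide=MNDI
pos 13: GAU -> D; peptide=MNDID
pos 16: ACG -> T; peptide=MNDIDT
pos 19: CUG -> L; peptide=MNDIDTL
pos 22: GUA -> V; peptide=MNDIDTLV
pos 25: CUU -> L; peptide=MNDIDTLVL
pos 28: UUA -> L; peptide=MNDIDTLVLL
pos 31: GGA -> G; peptide=MNDIDTLVLLG
pos 34: AGG -> R; peptide=MNDIDTLVLLGR
pos 37: GUG -> V; peptide=MNDIDTLVLLGRV
pos 40: UAA -> STOP

Answer: MNDIDTLVLLGRV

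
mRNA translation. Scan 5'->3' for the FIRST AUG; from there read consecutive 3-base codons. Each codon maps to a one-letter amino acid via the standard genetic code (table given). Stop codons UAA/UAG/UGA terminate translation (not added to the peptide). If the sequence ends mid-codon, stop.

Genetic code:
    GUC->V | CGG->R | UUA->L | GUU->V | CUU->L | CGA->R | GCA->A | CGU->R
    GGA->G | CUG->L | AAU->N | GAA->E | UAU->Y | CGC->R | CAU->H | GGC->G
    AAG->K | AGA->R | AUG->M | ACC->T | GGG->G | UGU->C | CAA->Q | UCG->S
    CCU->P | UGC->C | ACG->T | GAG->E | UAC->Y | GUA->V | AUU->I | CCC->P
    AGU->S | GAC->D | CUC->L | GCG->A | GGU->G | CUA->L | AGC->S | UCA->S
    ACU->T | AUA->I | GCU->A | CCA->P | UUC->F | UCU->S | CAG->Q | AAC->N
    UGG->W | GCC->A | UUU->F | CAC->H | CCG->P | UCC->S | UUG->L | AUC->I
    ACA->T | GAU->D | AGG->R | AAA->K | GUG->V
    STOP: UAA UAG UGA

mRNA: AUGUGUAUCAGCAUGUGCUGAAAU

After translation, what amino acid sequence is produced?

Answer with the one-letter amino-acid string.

start AUG at pos 0
pos 0: AUG -> M; peptide=M
pos 3: UGU -> C; peptide=MC
pos 6: AUC -> I; peptide=MCI
pos 9: AGC -> S; peptide=MCIS
pos 12: AUG -> M; peptide=MCISM
pos 15: UGC -> C; peptide=MCISMC
pos 18: UGA -> STOP

Answer: MCISMC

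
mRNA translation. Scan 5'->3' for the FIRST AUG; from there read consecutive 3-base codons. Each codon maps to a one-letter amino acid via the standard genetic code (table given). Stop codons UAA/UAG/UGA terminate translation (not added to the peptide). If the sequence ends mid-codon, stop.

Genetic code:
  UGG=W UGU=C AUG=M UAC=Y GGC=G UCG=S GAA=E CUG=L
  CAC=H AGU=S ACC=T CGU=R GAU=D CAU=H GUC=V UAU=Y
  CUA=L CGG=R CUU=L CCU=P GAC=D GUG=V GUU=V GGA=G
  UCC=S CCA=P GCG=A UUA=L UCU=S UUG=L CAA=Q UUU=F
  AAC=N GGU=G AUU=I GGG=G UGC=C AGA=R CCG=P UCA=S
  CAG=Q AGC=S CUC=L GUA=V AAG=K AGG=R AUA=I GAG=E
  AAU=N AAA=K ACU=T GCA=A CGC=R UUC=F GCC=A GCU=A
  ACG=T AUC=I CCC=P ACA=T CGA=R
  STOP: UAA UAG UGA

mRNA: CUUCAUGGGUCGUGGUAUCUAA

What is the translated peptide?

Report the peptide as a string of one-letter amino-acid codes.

start AUG at pos 4
pos 4: AUG -> M; peptide=M
pos 7: GGU -> G; peptide=MG
pos 10: CGU -> R; peptide=MGR
pos 13: GGU -> G; peptide=MGRG
pos 16: AUC -> I; peptide=MGRGI
pos 19: UAA -> STOP

Answer: MGRGI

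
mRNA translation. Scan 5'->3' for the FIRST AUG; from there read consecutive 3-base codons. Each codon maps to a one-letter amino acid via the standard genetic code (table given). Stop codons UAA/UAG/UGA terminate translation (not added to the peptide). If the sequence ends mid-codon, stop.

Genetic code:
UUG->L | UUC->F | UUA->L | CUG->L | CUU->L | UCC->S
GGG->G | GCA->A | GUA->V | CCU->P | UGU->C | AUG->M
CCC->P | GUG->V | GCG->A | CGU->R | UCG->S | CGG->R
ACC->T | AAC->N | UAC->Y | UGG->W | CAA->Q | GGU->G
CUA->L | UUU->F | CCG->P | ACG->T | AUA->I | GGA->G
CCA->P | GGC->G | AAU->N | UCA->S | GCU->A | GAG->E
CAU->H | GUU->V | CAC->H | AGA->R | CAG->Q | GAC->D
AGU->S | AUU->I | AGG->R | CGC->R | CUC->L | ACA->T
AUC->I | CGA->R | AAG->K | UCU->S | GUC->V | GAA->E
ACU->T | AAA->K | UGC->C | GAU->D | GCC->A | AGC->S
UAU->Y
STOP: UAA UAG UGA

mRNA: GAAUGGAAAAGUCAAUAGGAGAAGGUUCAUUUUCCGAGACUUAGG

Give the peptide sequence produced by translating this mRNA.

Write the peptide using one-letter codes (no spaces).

Answer: MEKSIGEGSFSET

Derivation:
start AUG at pos 2
pos 2: AUG -> M; peptide=M
pos 5: GAA -> E; peptide=ME
pos 8: AAG -> K; peptide=MEK
pos 11: UCA -> S; peptide=MEKS
pos 14: AUA -> I; peptide=MEKSI
pos 17: GGA -> G; peptide=MEKSIG
pos 20: GAA -> E; peptide=MEKSIGE
pos 23: GGU -> G; peptide=MEKSIGEG
pos 26: UCA -> S; peptide=MEKSIGEGS
pos 29: UUU -> F; peptide=MEKSIGEGSF
pos 32: UCC -> S; peptide=MEKSIGEGSFS
pos 35: GAG -> E; peptide=MEKSIGEGSFSE
pos 38: ACU -> T; peptide=MEKSIGEGSFSET
pos 41: UAG -> STOP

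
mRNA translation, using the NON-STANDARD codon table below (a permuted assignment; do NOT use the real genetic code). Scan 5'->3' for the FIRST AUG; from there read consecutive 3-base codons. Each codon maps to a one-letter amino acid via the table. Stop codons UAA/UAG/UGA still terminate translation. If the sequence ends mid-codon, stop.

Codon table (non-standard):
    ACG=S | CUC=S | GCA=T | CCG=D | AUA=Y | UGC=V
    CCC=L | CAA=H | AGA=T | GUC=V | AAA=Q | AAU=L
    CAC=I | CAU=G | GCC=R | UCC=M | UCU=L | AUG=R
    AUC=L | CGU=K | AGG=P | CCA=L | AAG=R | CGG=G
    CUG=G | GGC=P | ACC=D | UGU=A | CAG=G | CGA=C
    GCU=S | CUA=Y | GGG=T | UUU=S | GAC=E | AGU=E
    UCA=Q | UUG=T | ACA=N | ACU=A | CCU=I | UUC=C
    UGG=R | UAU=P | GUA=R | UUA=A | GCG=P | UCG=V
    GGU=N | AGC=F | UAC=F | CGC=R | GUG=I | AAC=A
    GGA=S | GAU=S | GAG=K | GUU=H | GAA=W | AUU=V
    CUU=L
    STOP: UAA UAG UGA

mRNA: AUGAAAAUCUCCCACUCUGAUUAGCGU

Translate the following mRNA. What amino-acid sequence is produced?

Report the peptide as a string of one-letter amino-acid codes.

start AUG at pos 0
pos 0: AUG -> R; peptide=R
pos 3: AAA -> Q; peptide=RQ
pos 6: AUC -> L; peptide=RQL
pos 9: UCC -> M; peptide=RQLM
pos 12: CAC -> I; peptide=RQLMI
pos 15: UCU -> L; peptide=RQLMIL
pos 18: GAU -> S; peptide=RQLMILS
pos 21: UAG -> STOP

Answer: RQLMILS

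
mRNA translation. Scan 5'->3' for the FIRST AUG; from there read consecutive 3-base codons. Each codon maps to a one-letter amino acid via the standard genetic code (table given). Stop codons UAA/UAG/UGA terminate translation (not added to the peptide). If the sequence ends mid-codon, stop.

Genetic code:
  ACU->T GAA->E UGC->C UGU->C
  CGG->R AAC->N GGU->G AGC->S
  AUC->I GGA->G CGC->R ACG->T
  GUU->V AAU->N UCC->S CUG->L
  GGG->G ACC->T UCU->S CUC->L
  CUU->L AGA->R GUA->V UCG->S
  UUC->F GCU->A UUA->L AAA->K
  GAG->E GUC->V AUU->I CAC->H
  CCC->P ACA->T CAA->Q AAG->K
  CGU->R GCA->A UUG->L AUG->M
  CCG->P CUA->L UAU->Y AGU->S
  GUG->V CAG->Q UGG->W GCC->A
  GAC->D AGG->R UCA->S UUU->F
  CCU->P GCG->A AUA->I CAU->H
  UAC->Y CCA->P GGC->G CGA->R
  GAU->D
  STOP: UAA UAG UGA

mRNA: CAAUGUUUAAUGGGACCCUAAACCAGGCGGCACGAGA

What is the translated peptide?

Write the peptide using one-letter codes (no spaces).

Answer: MFNGTLNQAAR

Derivation:
start AUG at pos 2
pos 2: AUG -> M; peptide=M
pos 5: UUU -> F; peptide=MF
pos 8: AAU -> N; peptide=MFN
pos 11: GGG -> G; peptide=MFNG
pos 14: ACC -> T; peptide=MFNGT
pos 17: CUA -> L; peptide=MFNGTL
pos 20: AAC -> N; peptide=MFNGTLN
pos 23: CAG -> Q; peptide=MFNGTLNQ
pos 26: GCG -> A; peptide=MFNGTLNQA
pos 29: GCA -> A; peptide=MFNGTLNQAA
pos 32: CGA -> R; peptide=MFNGTLNQAAR
pos 35: only 2 nt remain (<3), stop (end of mRNA)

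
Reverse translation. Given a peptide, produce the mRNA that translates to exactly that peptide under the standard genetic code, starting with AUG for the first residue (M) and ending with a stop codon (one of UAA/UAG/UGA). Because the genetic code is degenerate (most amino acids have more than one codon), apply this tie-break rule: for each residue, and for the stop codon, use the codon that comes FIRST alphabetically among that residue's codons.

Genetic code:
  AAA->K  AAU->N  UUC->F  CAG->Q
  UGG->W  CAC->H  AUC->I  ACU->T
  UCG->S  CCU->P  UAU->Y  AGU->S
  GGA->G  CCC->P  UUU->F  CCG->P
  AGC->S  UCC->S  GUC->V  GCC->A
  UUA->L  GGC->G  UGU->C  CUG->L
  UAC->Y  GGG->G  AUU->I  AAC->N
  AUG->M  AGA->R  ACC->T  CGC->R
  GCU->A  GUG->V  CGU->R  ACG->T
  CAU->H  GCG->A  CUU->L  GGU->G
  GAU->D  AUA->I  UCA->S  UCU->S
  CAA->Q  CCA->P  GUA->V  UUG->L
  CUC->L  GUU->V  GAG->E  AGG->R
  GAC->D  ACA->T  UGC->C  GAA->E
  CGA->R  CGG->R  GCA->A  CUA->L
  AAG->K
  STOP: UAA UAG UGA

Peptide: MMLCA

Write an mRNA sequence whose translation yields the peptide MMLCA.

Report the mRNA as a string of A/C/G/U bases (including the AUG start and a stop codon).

Answer: mRNA: AUGAUGCUAUGCGCAUAA

Derivation:
residue 1: M -> AUG (start codon)
residue 2: M -> AUG (only codon)
residue 3: L codons sorted = CUA,CUC,CUG,CUU,UUA,UUG -> pick first = CUA
residue 4: C codons sorted = UGC,UGU -> pick first = UGC
residue 5: A codons sorted = GCA,GCC,GCG,GCU -> pick first = GCA
terminator: stop codons sorted = UAA,UAG,UGA -> pick first = UAA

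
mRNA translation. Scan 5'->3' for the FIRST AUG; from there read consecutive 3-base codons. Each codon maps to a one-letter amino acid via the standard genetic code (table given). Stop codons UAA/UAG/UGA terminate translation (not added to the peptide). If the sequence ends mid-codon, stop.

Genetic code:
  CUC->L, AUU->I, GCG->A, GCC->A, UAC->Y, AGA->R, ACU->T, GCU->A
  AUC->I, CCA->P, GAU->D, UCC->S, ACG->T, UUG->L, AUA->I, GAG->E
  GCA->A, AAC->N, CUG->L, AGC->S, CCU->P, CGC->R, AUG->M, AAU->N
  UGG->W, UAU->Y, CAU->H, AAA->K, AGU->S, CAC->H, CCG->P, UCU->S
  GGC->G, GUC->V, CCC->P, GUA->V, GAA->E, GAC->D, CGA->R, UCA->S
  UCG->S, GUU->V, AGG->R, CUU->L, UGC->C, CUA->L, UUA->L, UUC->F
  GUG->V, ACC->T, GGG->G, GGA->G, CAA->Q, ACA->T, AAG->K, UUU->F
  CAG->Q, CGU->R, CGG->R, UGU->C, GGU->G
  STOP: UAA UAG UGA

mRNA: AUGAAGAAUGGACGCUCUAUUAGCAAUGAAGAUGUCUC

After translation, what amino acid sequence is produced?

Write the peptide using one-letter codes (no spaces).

start AUG at pos 0
pos 0: AUG -> M; peptide=M
pos 3: AAG -> K; peptide=MK
pos 6: AAU -> N; peptide=MKN
pos 9: GGA -> G; peptide=MKNG
pos 12: CGC -> R; peptide=MKNGR
pos 15: UCU -> S; peptide=MKNGRS
pos 18: AUU -> I; peptide=MKNGRSI
pos 21: AGC -> S; peptide=MKNGRSIS
pos 24: AAU -> N; peptide=MKNGRSISN
pos 27: GAA -> E; peptide=MKNGRSISNE
pos 30: GAU -> D; peptide=MKNGRSISNED
pos 33: GUC -> V; peptide=MKNGRSISNEDV
pos 36: only 2 nt remain (<3), stop (end of mRNA)

Answer: MKNGRSISNEDV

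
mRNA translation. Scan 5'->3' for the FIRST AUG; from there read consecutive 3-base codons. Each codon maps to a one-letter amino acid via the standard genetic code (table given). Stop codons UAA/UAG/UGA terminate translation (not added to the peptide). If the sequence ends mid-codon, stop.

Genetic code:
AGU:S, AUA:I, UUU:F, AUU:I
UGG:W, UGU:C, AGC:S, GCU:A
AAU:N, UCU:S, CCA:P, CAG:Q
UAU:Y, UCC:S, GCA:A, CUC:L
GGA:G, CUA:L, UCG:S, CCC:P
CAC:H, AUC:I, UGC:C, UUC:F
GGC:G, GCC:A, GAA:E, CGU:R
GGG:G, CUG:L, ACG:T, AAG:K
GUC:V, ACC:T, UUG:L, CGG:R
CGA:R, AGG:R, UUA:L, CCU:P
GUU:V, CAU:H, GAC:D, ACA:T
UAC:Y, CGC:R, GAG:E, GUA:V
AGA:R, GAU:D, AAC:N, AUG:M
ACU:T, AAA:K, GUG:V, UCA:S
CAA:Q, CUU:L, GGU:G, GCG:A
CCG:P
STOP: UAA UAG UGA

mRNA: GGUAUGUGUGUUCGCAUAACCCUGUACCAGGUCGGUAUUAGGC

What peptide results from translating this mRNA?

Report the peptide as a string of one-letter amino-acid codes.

Answer: MCVRITLYQVGIR

Derivation:
start AUG at pos 3
pos 3: AUG -> M; peptide=M
pos 6: UGU -> C; peptide=MC
pos 9: GUU -> V; peptide=MCV
pos 12: CGC -> R; peptide=MCVR
pos 15: AUA -> I; peptide=MCVRI
pos 18: ACC -> T; peptide=MCVRIT
pos 21: CUG -> L; peptide=MCVRITL
pos 24: UAC -> Y; peptide=MCVRITLY
pos 27: CAG -> Q; peptide=MCVRITLYQ
pos 30: GUC -> V; peptide=MCVRITLYQV
pos 33: GGU -> G; peptide=MCVRITLYQVG
pos 36: AUU -> I; peptide=MCVRITLYQVGI
pos 39: AGG -> R; peptide=MCVRITLYQVGIR
pos 42: only 1 nt remain (<3), stop (end of mRNA)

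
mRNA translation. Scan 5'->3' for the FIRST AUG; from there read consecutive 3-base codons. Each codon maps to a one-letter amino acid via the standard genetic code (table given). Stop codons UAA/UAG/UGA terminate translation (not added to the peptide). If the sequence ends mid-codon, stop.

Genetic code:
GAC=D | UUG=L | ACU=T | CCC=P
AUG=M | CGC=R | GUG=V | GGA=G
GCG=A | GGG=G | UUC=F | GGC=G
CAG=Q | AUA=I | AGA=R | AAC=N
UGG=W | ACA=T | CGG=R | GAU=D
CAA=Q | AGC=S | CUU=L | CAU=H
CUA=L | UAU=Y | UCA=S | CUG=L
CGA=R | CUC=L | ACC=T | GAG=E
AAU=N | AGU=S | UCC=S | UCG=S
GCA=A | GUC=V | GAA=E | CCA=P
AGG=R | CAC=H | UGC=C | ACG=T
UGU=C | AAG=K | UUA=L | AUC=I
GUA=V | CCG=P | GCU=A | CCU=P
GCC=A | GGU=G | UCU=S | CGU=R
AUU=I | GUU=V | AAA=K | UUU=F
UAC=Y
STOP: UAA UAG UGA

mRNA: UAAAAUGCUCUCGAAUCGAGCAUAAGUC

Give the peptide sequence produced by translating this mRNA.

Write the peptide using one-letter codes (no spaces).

Answer: MLSNRA

Derivation:
start AUG at pos 4
pos 4: AUG -> M; peptide=M
pos 7: CUC -> L; peptide=ML
pos 10: UCG -> S; peptide=MLS
pos 13: AAU -> N; peptide=MLSN
pos 16: CGA -> R; peptide=MLSNR
pos 19: GCA -> A; peptide=MLSNRA
pos 22: UAA -> STOP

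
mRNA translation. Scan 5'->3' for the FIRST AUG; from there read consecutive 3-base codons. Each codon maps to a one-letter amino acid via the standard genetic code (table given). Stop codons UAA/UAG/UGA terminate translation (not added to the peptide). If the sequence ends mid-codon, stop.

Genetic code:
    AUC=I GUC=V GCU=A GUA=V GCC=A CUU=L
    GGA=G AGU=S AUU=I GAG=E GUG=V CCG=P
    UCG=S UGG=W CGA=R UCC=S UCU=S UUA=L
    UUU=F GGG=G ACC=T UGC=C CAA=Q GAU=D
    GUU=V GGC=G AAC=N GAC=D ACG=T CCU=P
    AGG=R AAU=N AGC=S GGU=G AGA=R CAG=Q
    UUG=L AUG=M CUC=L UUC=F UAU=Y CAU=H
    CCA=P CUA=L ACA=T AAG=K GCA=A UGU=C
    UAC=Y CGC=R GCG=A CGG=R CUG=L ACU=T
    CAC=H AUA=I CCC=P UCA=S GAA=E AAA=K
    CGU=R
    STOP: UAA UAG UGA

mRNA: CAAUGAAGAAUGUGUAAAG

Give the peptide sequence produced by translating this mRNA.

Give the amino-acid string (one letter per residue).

Answer: MKNV

Derivation:
start AUG at pos 2
pos 2: AUG -> M; peptide=M
pos 5: AAG -> K; peptide=MK
pos 8: AAU -> N; peptide=MKN
pos 11: GUG -> V; peptide=MKNV
pos 14: UAA -> STOP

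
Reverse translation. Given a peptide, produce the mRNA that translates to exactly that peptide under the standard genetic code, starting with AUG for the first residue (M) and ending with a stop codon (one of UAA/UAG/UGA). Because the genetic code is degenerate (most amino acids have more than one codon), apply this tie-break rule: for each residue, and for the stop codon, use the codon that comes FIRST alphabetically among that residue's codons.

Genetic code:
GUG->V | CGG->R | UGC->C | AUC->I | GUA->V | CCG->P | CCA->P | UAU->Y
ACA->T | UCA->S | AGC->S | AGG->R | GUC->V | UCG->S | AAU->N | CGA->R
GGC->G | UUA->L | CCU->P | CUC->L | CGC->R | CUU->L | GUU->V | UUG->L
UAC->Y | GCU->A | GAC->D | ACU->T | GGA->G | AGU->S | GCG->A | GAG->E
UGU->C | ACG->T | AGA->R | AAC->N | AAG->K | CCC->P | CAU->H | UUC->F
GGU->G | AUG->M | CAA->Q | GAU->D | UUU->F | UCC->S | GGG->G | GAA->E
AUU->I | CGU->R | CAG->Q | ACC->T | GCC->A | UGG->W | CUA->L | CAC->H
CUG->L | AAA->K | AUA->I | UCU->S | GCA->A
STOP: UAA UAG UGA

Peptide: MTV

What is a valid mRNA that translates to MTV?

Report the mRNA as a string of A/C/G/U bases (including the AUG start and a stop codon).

residue 1: M -> AUG (start codon)
residue 2: T codons sorted = ACA,ACC,ACG,ACU -> pick first = ACA
residue 3: V codons sorted = GUA,GUC,GUG,GUU -> pick first = GUA
terminator: stop codons sorted = UAA,UAG,UGA -> pick first = UAA

Answer: mRNA: AUGACAGUAUAA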